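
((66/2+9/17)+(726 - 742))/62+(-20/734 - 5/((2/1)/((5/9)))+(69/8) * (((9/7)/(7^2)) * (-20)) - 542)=-547.66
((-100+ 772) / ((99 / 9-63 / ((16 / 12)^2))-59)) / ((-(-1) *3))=-3584 / 1335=-2.68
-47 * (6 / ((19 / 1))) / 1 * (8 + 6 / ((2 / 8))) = -9024 / 19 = -474.95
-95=-95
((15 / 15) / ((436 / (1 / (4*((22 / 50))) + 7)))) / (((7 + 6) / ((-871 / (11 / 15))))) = -334665 / 211024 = -1.59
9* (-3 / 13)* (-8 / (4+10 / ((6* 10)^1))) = 1296 / 325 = 3.99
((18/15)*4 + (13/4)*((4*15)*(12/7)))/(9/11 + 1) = 32637/175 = 186.50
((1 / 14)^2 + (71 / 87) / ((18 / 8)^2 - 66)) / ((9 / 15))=-137831 / 9975420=-0.01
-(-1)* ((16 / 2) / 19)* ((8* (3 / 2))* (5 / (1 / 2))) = 960 / 19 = 50.53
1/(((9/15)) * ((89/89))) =5/3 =1.67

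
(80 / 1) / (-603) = -80 / 603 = -0.13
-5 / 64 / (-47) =5 / 3008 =0.00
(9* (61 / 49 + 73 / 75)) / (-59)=-24456 / 72275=-0.34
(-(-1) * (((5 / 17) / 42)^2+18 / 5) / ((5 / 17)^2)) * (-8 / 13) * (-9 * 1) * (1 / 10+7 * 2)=99529221 / 30625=3249.93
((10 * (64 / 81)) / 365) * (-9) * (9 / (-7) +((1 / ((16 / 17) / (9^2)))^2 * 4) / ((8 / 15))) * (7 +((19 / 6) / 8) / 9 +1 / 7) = -480755540869 / 6181056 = -77778.87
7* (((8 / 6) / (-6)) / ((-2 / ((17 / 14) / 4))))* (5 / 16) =0.07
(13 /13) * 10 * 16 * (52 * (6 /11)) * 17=848640 /11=77149.09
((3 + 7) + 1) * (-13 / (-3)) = 143 / 3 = 47.67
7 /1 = 7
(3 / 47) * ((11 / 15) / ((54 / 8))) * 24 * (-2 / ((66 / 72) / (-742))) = 189952 / 705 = 269.44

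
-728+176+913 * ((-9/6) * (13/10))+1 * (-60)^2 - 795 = 9453/20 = 472.65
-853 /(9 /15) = -4265 /3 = -1421.67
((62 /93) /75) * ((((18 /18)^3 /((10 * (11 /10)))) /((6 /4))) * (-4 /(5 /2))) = -32 /37125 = -0.00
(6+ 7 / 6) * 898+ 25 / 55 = 212392 / 33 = 6436.12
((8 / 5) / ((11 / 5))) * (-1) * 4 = -2.91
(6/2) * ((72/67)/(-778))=-108/26063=-0.00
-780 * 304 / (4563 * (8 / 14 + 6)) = -21280 / 2691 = -7.91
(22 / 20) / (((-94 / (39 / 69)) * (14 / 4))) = -143 / 75670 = -0.00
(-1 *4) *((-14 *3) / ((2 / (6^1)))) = 504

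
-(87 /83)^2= -7569 /6889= -1.10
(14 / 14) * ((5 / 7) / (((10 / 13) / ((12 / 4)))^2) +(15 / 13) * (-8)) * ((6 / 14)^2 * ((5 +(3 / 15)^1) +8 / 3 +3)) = 1453797 / 445900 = 3.26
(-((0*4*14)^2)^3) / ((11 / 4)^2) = 0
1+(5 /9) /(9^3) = 6566 /6561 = 1.00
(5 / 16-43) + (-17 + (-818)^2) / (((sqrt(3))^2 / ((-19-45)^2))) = 43850594303 / 48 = 913554047.98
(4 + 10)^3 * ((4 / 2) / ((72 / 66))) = 15092 / 3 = 5030.67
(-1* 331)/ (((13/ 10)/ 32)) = -105920/ 13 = -8147.69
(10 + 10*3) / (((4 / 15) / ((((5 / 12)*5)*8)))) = 2500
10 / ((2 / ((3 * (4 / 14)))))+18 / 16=303 / 56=5.41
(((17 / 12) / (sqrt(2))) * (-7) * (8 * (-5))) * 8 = 4760 * sqrt(2) / 3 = 2243.89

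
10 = 10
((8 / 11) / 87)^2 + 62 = 56782702 / 915849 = 62.00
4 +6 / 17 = 74 / 17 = 4.35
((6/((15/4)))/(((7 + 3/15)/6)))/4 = 0.33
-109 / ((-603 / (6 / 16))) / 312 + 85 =42644269 / 501696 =85.00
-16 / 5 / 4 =-4 / 5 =-0.80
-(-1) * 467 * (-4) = -1868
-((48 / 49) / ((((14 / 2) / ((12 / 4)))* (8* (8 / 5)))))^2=-2025 / 1882384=-0.00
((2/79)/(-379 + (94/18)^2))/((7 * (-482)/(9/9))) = 81/3796947770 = 0.00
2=2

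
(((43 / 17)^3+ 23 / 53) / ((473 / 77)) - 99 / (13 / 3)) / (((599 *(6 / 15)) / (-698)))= 5115786397005 / 87188913149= 58.67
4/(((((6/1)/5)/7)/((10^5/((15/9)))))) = 1400000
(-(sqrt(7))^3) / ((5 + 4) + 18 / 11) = -77 * sqrt(7) / 117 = -1.74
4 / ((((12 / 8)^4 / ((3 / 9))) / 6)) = 128 / 81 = 1.58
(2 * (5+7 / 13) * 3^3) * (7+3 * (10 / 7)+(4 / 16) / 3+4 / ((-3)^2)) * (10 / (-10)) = -24732 / 7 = -3533.14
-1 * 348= -348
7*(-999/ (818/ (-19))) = 132867/ 818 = 162.43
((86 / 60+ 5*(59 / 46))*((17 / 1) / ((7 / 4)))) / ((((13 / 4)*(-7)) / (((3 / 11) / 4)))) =-184076 / 805805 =-0.23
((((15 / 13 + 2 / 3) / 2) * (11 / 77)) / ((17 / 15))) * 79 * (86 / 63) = 1205935 / 97461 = 12.37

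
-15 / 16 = -0.94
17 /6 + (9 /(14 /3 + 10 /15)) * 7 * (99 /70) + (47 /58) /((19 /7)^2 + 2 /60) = 2975571689 /151435680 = 19.65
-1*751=-751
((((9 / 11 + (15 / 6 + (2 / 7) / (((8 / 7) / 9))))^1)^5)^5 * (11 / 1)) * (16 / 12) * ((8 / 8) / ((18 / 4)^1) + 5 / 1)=336528591031215373066.09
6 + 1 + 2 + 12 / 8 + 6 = 33 / 2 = 16.50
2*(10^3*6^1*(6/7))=72000/7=10285.71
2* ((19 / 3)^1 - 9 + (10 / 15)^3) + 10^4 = 269872 / 27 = 9995.26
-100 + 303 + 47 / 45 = 9182 / 45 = 204.04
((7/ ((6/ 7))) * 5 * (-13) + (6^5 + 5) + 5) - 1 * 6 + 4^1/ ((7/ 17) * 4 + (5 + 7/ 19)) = 49283711/ 6798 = 7249.74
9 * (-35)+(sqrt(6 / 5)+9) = -306+sqrt(30) / 5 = -304.90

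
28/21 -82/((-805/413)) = 14974/345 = 43.40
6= 6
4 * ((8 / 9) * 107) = 3424 / 9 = 380.44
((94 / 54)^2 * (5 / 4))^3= 1347401916125 / 24794911296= 54.34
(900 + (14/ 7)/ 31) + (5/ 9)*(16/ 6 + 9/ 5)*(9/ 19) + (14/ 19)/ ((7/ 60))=1603651/ 1767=907.56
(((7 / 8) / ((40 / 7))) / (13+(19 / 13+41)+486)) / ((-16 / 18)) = -5733 / 18019840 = -0.00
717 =717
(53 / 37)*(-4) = -5.73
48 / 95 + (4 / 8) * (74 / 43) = 5579 / 4085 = 1.37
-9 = -9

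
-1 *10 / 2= -5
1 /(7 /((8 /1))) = 8 /7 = 1.14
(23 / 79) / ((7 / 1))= 23 / 553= 0.04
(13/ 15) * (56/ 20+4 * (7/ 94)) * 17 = 160888/ 3525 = 45.64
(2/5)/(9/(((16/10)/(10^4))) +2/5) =1/140626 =0.00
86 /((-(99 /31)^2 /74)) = -6115804 /9801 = -624.00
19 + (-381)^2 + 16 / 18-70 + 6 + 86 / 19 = 24815762 / 171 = 145121.42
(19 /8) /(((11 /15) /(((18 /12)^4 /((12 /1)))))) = 7695 /5632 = 1.37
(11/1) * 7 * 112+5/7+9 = 8633.71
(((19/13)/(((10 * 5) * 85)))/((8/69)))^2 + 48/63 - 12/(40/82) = -97799182306859/4102644000000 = -23.84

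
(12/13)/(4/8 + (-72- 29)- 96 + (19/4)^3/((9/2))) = -3456/646529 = -0.01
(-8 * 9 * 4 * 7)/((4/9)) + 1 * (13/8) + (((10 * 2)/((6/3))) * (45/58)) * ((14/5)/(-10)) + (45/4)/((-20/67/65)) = -6986.23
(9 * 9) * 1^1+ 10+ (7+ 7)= 105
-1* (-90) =90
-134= -134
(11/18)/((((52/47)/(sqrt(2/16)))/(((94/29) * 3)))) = 24299 * sqrt(2)/18096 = 1.90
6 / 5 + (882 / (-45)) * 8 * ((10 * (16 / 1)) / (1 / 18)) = -2257914 / 5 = -451582.80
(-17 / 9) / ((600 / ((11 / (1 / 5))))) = -187 / 1080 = -0.17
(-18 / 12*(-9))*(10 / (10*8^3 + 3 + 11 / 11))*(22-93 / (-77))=0.61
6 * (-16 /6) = -16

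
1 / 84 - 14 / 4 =-293 / 84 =-3.49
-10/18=-5/9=-0.56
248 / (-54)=-124 / 27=-4.59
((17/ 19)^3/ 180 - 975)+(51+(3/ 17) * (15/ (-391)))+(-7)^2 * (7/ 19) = -7434697319969/ 8206519140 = -905.95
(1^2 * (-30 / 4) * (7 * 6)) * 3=-945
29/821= 0.04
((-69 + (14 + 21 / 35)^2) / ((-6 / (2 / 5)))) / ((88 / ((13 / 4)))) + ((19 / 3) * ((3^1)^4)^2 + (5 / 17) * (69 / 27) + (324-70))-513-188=69182065637 / 1683000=41106.40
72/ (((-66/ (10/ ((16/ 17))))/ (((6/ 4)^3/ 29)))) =-6885/ 5104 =-1.35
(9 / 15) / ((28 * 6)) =1 / 280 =0.00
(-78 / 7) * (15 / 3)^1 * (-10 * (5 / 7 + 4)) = 128700 / 49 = 2626.53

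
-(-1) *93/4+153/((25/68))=43941/100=439.41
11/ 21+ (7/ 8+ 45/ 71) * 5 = 96233/ 11928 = 8.07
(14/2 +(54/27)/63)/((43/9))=443/301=1.47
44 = 44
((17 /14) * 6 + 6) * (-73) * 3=-20367 /7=-2909.57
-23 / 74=-0.31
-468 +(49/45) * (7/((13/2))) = -273094/585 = -466.83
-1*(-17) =17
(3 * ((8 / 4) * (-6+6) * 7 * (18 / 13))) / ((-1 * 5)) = 0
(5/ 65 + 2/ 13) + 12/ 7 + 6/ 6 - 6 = -278/ 91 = -3.05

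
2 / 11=0.18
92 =92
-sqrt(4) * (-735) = 1470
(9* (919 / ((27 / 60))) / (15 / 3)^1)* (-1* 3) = -11028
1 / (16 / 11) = 11 / 16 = 0.69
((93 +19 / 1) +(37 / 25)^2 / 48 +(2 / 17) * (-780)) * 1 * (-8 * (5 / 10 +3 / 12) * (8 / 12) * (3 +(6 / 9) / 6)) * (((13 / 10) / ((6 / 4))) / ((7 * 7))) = -4.46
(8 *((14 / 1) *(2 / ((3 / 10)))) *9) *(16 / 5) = 21504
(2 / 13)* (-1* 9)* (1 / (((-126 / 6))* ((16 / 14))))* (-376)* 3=-846 / 13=-65.08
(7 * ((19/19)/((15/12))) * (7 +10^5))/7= 400028/5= 80005.60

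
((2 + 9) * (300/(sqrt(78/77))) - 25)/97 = -25/97 + 550 * sqrt(6006)/1261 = 33.54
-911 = -911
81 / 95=0.85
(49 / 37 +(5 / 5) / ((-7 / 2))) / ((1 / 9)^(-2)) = 269 / 20979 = 0.01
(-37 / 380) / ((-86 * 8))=37 / 261440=0.00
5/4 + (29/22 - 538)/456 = 0.07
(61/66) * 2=61/33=1.85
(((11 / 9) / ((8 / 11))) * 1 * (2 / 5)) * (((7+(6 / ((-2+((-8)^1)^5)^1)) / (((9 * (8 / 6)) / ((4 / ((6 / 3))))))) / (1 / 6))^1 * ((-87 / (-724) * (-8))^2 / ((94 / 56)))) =67613784084 / 4349841775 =15.54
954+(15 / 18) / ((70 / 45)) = 26727 / 28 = 954.54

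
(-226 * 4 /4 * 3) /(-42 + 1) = 678 /41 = 16.54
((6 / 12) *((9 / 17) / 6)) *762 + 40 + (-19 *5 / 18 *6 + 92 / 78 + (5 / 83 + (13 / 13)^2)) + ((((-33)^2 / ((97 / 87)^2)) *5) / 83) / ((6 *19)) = 439284103208 / 9837589359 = 44.65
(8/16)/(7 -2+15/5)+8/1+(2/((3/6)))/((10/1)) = 677/80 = 8.46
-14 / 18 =-0.78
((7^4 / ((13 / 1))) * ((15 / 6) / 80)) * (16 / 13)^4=4917248 / 371293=13.24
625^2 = 390625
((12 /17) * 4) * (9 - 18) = -432 /17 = -25.41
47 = 47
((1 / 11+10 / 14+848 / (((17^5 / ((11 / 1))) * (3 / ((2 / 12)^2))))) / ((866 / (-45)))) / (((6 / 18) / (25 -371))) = 4748550710 / 109328989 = 43.43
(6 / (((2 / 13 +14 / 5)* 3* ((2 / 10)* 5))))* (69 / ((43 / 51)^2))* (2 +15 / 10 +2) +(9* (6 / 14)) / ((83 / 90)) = 25138928025 / 68753216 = 365.64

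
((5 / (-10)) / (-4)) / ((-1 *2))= -1 / 16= -0.06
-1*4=-4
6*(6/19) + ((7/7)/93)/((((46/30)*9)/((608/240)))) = 693758/365769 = 1.90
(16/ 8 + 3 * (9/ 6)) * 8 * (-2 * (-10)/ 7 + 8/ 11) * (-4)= -57408/ 77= -745.56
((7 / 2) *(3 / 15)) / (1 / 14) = 49 / 5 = 9.80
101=101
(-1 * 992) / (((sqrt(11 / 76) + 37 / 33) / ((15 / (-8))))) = 34520112 / 18413 - 810216 * sqrt(209) / 18413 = 1238.63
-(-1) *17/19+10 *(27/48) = 991/152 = 6.52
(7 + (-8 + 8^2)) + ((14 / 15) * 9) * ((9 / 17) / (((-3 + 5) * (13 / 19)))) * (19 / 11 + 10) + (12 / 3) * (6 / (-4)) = 1156074 / 12155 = 95.11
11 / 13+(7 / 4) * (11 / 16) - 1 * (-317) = 319.05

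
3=3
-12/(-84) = 1/7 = 0.14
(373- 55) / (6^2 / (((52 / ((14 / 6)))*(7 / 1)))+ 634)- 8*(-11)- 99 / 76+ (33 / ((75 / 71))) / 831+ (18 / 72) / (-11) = 87.21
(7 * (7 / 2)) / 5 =49 / 10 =4.90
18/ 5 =3.60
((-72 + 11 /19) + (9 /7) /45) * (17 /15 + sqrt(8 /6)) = -94952 * sqrt(3) /1995 - 807092 /9975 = -163.35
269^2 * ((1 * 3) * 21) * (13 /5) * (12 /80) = 177790977 /100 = 1777909.77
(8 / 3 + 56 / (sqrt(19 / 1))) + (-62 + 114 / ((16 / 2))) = -541 / 12 + 56 * sqrt(19) / 19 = -32.24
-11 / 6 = -1.83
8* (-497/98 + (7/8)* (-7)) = -627/7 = -89.57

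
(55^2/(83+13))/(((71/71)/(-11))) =-33275/96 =-346.61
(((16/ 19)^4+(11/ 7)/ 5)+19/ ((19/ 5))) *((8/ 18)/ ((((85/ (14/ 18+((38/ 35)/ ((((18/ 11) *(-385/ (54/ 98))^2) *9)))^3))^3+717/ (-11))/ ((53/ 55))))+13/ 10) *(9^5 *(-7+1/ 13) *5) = -921143633361503981492799095933749099067265373101511828140053540549867053998648719564990042679878513341770/ 59592368639807931350954417263786241939416506303228331579088711556232908291498050044052074374244879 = -15457409.30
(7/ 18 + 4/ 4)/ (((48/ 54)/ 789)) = 19725/ 16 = 1232.81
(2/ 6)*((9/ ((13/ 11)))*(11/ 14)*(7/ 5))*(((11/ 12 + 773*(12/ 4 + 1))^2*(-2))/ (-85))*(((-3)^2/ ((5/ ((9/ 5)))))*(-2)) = -13847287311/ 3400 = -4072731.56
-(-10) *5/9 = 5.56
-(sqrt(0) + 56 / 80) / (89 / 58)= -203 / 445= -0.46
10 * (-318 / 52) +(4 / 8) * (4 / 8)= -3167 / 52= -60.90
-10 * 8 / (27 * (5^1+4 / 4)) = -40 / 81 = -0.49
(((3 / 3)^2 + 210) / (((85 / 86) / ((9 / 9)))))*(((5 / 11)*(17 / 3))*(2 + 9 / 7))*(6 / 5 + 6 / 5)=1669432 / 385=4336.19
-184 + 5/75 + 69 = -1724/15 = -114.93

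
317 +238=555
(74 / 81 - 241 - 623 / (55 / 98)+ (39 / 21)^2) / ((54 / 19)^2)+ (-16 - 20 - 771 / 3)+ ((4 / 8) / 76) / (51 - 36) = -11120136229271 / 24188832360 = -459.72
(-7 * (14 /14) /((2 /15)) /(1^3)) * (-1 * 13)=1365 /2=682.50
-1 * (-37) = 37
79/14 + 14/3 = 10.31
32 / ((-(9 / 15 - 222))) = 0.14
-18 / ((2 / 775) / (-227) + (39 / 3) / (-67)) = 212165550 / 2287159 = 92.76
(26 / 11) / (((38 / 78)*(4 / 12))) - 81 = -13887 / 209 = -66.44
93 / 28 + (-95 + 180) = 2473 / 28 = 88.32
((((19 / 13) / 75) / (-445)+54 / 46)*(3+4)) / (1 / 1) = 81999316 / 9979125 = 8.22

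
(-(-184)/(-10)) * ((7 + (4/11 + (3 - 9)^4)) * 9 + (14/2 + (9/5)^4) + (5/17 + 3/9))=-378973941332/1753125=-216170.52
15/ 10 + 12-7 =13/ 2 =6.50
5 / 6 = 0.83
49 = 49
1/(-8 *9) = -1/72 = -0.01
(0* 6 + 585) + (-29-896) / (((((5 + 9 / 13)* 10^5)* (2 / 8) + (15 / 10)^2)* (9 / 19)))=38960702105 / 66601053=584.99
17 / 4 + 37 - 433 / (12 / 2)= -371 / 12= -30.92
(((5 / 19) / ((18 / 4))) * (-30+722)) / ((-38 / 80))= -85.20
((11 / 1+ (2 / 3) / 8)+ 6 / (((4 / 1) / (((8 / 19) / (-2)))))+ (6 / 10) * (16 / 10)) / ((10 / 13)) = 869011 / 57000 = 15.25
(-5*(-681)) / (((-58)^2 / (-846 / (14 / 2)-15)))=-3238155 / 23548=-137.51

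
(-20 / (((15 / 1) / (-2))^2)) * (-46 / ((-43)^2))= 736 / 83205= 0.01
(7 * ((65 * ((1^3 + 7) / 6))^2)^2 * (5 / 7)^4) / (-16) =-178506250000 / 27783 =-6425017.10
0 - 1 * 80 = -80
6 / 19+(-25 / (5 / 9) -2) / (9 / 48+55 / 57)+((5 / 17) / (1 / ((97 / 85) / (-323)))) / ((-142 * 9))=-5073972279593 / 125381636766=-40.47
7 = 7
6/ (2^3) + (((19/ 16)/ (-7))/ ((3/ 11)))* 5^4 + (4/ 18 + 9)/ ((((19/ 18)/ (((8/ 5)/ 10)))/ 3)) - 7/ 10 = -61369583/ 159600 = -384.52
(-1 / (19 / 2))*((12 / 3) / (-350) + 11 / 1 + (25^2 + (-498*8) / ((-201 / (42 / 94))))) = -67.88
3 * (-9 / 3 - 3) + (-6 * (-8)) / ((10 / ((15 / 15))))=-66 / 5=-13.20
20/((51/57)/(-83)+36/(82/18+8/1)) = 3564020/509027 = 7.00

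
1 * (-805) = -805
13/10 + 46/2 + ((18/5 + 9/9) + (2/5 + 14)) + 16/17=44.24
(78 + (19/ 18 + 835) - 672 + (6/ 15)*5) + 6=4501/ 18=250.06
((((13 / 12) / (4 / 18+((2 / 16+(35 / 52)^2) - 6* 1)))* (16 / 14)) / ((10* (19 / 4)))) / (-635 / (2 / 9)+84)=0.00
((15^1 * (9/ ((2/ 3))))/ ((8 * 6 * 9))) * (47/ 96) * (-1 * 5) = -1175/ 1024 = -1.15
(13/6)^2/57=169/2052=0.08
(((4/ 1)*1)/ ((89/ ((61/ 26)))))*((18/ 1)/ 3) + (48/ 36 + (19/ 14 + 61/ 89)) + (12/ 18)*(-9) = -96773/ 48594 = -1.99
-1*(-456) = 456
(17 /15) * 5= 17 /3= 5.67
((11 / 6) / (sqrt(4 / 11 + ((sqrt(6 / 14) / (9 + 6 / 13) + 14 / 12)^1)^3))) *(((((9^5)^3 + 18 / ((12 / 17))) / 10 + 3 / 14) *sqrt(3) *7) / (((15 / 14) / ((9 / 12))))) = 191099501382730883481 *sqrt(902) / (200 *sqrt(495288222 *sqrt(21) + 15794197489)) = 213514388939979.95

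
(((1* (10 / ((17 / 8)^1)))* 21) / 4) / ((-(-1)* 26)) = 210 / 221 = 0.95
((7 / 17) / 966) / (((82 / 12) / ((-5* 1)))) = -5 / 16031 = -0.00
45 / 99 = 5 / 11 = 0.45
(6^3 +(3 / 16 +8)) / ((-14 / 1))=-3587 / 224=-16.01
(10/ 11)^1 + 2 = 32/ 11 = 2.91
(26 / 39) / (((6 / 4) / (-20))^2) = 118.52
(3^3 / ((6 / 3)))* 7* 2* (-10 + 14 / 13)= -21924 / 13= -1686.46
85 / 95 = 17 / 19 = 0.89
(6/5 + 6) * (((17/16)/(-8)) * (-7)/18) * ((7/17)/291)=49/93120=0.00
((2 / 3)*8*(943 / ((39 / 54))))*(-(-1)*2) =181056 / 13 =13927.38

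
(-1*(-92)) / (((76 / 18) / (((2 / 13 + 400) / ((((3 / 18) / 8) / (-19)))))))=-103374144 / 13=-7951857.23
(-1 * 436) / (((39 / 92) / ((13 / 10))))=-20056 / 15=-1337.07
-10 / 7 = -1.43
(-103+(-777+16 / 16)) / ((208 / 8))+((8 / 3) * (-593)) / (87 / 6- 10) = -270421 / 702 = -385.22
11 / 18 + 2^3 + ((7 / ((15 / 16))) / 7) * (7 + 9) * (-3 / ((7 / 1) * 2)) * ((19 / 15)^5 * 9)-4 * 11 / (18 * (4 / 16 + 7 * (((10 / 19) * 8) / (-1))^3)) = -8353807892648629 / 84631489031250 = -98.71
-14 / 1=-14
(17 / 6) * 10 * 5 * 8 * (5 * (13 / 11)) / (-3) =-2232.32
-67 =-67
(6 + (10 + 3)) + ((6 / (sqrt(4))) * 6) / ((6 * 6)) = 39 / 2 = 19.50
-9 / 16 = -0.56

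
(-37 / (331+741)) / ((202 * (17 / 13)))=-481 / 3681248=-0.00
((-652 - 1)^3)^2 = 77531660905535929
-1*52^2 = -2704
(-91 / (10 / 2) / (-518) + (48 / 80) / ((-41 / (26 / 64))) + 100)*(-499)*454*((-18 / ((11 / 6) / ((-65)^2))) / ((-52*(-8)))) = 4826539215584775 / 2135936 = 2259683443.50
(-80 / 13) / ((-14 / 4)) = 160 / 91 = 1.76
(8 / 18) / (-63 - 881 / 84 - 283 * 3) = -112 / 232467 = -0.00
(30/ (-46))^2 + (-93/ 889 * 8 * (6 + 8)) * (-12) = 9474399/ 67183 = 141.02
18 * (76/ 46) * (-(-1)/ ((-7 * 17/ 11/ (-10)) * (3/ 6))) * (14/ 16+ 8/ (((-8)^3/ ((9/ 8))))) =4128795/ 87584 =47.14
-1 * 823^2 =-677329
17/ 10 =1.70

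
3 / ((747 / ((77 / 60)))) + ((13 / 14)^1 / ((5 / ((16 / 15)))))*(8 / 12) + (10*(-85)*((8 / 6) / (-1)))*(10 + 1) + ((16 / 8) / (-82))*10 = 89089777597 / 7146300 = 12466.56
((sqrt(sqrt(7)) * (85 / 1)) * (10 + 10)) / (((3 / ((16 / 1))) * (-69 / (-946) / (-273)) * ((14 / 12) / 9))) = -6021100800 * 7^(1 / 4) / 23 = -425816584.21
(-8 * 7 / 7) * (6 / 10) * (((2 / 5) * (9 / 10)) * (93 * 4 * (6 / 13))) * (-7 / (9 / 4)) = 1499904 / 1625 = 923.02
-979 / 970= -1.01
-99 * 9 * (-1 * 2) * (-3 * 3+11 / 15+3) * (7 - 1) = -281556 / 5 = -56311.20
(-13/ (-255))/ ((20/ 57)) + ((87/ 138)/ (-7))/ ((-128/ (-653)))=-5503137/ 17516800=-0.31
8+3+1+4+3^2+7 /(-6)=143 /6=23.83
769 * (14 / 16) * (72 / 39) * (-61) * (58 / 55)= -57135162 / 715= -79909.32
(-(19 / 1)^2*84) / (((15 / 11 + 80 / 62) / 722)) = -7465829448 / 905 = -8249535.30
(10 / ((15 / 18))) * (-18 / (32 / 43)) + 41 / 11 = -12607 / 44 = -286.52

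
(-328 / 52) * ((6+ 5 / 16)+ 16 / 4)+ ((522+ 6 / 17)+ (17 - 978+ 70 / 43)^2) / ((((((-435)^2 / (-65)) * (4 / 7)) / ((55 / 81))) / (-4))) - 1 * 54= 924973712107265 / 668069186616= 1384.55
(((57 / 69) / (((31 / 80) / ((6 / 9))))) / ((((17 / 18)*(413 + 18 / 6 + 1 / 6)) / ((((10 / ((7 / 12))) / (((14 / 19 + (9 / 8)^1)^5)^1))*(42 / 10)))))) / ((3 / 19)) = 4049103395204628480 / 54940065291093183091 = 0.07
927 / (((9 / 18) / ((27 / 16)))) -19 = 24877 / 8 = 3109.62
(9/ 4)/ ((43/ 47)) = 423/ 172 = 2.46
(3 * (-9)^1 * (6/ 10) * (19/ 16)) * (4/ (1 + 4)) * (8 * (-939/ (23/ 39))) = 112719438/ 575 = 196033.81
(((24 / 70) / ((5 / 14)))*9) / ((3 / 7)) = 504 / 25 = 20.16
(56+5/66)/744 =3701/49104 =0.08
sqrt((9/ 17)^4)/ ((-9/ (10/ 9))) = -10/ 289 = -0.03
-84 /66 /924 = -1 /726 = -0.00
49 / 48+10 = 11.02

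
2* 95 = 190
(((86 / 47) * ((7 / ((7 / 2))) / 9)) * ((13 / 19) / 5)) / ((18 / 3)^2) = 559 / 361665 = 0.00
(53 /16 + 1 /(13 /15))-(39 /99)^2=976529 /226512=4.31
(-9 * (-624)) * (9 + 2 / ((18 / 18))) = 61776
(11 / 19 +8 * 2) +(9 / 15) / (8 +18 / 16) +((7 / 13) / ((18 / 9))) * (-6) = 1354968 / 90155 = 15.03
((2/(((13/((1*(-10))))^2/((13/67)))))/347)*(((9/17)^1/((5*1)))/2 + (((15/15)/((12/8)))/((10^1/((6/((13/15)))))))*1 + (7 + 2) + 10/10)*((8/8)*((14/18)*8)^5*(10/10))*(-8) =-2047576684625920/3944141167473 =-519.14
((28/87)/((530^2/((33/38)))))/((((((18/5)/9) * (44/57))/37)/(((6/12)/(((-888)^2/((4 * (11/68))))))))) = 77/1574061127680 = 0.00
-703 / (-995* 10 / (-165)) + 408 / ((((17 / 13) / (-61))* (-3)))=6332.34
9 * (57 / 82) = 513 / 82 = 6.26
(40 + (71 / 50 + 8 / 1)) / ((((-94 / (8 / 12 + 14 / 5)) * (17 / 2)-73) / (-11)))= 706706 / 394525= 1.79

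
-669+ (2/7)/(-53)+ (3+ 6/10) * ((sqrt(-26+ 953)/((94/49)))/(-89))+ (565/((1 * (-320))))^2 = -1011893997/1519616 -1323 * sqrt(103)/20915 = -666.53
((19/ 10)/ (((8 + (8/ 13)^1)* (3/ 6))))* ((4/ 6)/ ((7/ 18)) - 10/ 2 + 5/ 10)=-9633/ 7840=-1.23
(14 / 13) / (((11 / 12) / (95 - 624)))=-88872 / 143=-621.48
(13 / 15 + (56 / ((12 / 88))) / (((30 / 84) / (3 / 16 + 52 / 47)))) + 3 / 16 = 1119613 / 752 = 1488.85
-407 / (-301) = 407 / 301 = 1.35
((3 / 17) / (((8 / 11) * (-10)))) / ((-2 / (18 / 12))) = 99 / 5440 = 0.02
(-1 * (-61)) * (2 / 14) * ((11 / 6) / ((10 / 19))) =12749 / 420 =30.35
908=908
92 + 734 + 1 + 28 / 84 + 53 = 2641 / 3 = 880.33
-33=-33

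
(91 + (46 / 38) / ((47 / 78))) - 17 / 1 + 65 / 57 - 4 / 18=618263 / 8037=76.93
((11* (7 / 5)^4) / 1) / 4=26411 / 2500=10.56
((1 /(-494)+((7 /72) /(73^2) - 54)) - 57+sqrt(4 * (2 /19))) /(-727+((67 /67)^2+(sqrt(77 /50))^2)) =262994100275 /1716443807364 - 100 * sqrt(38) /688237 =0.15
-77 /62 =-1.24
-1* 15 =-15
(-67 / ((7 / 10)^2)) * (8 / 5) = -218.78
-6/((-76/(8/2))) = 6/19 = 0.32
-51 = -51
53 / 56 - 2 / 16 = 23 / 28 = 0.82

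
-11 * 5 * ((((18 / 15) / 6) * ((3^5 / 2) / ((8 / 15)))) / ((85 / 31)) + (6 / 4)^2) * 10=-1411245 / 136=-10376.80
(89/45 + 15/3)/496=157/11160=0.01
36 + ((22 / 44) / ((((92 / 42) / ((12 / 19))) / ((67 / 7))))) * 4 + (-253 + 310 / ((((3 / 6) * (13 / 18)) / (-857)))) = -4180721861 / 5681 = -735913.02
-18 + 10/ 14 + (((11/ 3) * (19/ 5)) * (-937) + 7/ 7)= -13071.82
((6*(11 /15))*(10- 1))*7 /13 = 1386 /65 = 21.32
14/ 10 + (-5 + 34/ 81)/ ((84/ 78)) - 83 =-69541/ 810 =-85.85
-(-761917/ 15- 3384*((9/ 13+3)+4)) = 14980921/ 195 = 76825.24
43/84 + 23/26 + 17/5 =4.80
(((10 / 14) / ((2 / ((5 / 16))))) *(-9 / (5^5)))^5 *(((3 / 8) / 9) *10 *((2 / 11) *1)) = -0.00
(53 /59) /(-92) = -53 /5428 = -0.01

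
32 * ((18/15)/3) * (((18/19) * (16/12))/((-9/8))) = -4096/285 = -14.37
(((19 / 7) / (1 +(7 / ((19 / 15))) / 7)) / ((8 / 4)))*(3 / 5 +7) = 6859 / 1190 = 5.76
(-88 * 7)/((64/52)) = -1001/2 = -500.50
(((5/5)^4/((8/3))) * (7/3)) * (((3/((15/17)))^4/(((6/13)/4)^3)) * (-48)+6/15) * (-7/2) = 575442262507/45000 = 12787605.83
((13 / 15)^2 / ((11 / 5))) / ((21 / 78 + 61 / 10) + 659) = 2197 / 4281651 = 0.00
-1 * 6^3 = -216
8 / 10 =4 / 5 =0.80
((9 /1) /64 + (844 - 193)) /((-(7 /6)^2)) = -375057 /784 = -478.39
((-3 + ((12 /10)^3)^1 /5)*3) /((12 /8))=-5.31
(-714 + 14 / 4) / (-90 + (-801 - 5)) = 203 / 256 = 0.79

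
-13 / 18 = -0.72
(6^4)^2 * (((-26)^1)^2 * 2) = 2270840832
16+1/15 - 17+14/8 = 0.82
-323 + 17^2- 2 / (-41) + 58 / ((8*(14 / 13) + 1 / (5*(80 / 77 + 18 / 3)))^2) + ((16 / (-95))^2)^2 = -10273356753576415424584 / 309679724845383125625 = -33.17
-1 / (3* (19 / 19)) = -1 / 3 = -0.33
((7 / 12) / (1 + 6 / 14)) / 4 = 0.10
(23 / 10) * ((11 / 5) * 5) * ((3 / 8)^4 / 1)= 20493 / 40960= 0.50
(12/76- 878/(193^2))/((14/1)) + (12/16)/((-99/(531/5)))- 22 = -24844347839/1089905740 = -22.79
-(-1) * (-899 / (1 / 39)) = -35061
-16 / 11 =-1.45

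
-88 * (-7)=616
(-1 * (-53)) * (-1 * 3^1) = -159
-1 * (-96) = 96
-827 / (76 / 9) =-7443 / 76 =-97.93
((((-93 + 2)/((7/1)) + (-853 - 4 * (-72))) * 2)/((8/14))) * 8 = -16184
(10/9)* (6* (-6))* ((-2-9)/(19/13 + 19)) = 2860/133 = 21.50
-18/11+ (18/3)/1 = 48/11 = 4.36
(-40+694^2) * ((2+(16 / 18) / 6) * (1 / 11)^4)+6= 10101470 / 131769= 76.66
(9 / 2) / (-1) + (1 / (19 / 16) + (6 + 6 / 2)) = 203 / 38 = 5.34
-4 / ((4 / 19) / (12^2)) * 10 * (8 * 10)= -2188800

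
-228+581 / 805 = -26137 / 115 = -227.28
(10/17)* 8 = 80/17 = 4.71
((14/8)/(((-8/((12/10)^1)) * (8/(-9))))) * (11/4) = 2079/2560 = 0.81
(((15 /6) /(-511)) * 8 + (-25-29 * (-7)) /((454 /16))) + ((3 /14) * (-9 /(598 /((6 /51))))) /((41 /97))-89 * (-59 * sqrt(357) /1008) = 301359022495 /48348245582 + 5251 * sqrt(357) /1008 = 104.66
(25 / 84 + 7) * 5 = 3065 / 84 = 36.49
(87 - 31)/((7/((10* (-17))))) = -1360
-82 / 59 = -1.39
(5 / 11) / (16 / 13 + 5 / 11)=65 / 241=0.27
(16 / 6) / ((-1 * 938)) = -4 / 1407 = -0.00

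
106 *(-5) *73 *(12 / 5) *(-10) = 928560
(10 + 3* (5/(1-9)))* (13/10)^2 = 2197/160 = 13.73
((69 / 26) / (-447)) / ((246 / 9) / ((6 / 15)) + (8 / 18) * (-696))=23 / 933634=0.00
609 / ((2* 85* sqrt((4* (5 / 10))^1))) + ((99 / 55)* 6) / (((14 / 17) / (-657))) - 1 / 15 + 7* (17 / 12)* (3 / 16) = -57888049 / 6720 + 609* sqrt(2) / 340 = -8611.76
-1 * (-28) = 28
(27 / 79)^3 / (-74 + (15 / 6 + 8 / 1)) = -39366 / 62615953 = -0.00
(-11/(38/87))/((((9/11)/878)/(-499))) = 768685049/57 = 13485702.61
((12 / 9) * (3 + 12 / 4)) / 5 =8 / 5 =1.60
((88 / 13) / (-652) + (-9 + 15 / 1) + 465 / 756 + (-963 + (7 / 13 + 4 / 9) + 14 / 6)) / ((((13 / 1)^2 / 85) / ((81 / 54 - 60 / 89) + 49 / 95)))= -3115629949439 / 4844525608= -643.12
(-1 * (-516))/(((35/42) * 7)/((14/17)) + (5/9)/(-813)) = 15102288/207295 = 72.85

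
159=159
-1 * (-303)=303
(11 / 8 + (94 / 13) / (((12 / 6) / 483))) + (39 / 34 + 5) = 3100635 / 1768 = 1753.75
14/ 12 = 7/ 6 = 1.17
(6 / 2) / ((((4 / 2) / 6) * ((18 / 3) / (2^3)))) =12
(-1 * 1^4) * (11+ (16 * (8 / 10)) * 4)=-62.20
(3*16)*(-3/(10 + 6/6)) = -13.09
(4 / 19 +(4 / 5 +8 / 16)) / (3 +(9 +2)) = 41 / 380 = 0.11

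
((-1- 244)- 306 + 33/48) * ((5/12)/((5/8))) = -2935/8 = -366.88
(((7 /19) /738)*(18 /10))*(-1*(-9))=63 /7790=0.01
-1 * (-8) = 8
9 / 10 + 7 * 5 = 359 / 10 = 35.90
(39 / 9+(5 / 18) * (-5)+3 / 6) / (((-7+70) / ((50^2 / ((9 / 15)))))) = 387500 / 1701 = 227.81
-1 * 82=-82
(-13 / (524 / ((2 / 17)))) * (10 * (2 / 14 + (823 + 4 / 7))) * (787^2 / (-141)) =77377769170 / 732683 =105608.80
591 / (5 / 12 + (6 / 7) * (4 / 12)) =841.42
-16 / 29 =-0.55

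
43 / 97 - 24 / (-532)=6301 / 12901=0.49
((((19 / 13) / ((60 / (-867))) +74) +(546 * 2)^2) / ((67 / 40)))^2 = 384534896552653284 / 758641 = 506873338710.47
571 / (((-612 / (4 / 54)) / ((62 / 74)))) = -17701 / 305694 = -0.06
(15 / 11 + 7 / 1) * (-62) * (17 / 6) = -48484 / 33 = -1469.21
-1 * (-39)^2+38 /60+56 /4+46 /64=-722711 /480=-1505.65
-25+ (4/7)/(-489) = -25.00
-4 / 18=-2 / 9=-0.22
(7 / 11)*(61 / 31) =427 / 341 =1.25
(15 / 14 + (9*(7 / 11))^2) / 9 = 19127 / 5082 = 3.76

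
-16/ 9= -1.78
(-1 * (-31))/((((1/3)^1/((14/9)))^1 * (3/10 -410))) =-4340/12291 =-0.35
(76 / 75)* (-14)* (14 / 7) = -2128 / 75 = -28.37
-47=-47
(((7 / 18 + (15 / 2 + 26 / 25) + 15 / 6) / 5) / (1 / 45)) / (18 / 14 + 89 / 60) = 216006 / 5815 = 37.15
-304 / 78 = -152 / 39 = -3.90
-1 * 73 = -73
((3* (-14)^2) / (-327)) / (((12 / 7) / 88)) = -30184 / 327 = -92.31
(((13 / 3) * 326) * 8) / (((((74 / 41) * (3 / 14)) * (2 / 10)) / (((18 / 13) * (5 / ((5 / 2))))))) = 14969920 / 37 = 404592.43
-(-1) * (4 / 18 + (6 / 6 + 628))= 5663 / 9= 629.22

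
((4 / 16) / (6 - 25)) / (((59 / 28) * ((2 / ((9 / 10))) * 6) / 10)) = -21 / 4484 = -0.00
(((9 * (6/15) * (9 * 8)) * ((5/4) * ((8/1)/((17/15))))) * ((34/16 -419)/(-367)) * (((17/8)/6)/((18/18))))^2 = 1824322955625/2155024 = 846544.15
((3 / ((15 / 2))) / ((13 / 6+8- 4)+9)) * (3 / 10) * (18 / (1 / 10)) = 648 / 455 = 1.42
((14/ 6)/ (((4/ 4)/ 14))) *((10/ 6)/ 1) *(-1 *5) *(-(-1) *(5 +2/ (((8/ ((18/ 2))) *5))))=-26705/ 18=-1483.61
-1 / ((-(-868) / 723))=-723 / 868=-0.83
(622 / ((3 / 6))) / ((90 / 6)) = 1244 / 15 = 82.93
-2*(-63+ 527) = -928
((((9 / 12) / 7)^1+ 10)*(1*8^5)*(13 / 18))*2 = 30138368 / 63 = 478386.79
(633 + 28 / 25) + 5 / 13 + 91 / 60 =2480483 / 3900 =636.02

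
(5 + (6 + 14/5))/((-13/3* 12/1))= -69/260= -0.27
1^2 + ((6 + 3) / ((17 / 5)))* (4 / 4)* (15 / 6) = 259 / 34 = 7.62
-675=-675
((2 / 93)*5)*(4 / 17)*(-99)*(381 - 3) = -498960 / 527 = -946.79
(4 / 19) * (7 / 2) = 14 / 19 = 0.74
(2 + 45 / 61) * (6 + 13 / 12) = 14195 / 732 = 19.39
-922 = -922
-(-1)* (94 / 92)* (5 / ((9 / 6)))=235 / 69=3.41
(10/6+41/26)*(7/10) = 1771/780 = 2.27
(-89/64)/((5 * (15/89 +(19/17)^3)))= -38915873/218926720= -0.18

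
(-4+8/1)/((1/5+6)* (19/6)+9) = 120/859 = 0.14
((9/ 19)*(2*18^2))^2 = 34012224/ 361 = 94216.69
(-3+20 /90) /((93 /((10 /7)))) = -250 /5859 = -0.04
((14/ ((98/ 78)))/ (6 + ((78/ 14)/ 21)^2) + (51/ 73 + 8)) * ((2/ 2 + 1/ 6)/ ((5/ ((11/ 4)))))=78457169/ 11607000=6.76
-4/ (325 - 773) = 1/ 112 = 0.01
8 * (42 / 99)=112 / 33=3.39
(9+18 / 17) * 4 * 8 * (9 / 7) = 49248 / 119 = 413.85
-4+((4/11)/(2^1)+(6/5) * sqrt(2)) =-42/11+6 * sqrt(2)/5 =-2.12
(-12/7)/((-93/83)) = 332/217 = 1.53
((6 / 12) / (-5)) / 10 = -0.01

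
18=18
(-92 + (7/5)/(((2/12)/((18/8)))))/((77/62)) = -22661/385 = -58.86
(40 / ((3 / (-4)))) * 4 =-640 / 3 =-213.33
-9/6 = -3/2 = -1.50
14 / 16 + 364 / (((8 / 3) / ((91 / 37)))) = 99631 / 296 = 336.59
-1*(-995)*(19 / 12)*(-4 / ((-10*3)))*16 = 30248 / 9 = 3360.89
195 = 195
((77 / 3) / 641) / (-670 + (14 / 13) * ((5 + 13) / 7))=-1001 / 16680102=-0.00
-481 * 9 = -4329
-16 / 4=-4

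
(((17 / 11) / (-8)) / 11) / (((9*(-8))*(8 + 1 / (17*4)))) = 0.00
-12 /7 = -1.71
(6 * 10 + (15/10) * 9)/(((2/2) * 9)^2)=49/54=0.91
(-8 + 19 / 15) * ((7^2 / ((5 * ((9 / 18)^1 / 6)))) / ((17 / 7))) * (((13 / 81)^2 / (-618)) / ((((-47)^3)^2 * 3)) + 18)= -163525283139220768157714 / 27862870057991846775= -5868.93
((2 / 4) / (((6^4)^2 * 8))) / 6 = 1 / 161243136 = 0.00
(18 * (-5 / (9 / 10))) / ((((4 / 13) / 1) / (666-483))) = -59475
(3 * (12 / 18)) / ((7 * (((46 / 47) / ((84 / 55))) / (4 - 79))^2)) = 250500600 / 64009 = 3913.52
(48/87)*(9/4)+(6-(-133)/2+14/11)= 47859/638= 75.01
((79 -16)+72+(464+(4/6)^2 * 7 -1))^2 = 361334.57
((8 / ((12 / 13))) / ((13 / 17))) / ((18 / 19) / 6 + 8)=646 / 465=1.39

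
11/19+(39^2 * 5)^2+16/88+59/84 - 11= 1015369087471/17556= 57836015.46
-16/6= -8/3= -2.67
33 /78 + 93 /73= 3221 /1898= 1.70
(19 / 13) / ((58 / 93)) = 1767 / 754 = 2.34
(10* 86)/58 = 430/29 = 14.83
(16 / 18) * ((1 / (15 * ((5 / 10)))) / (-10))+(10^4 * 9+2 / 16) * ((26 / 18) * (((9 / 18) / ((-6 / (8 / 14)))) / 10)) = -46800961 / 75600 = -619.06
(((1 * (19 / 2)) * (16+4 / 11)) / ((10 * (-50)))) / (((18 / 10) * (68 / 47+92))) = -893 / 483120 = -0.00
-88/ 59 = -1.49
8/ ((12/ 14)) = 28/ 3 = 9.33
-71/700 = -0.10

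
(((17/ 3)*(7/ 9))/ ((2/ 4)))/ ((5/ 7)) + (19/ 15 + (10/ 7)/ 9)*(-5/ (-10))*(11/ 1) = 38141/ 1890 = 20.18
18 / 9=2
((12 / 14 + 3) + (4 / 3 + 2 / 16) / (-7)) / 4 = 613 / 672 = 0.91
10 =10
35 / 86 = 0.41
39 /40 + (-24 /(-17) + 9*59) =362703 /680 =533.39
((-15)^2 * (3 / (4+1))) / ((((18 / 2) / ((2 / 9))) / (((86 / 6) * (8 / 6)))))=1720 / 27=63.70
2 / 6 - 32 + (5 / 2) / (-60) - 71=-2465 / 24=-102.71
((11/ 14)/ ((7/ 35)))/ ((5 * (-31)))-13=-5653/ 434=-13.03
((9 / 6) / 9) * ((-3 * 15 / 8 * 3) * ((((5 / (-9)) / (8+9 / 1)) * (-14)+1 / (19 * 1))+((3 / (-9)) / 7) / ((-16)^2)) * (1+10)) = -146111185 / 9261056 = -15.78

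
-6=-6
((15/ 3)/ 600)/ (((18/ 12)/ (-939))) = -313/ 60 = -5.22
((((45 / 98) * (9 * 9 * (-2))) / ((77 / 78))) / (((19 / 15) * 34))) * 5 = -8.75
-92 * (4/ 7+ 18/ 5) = -13432/ 35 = -383.77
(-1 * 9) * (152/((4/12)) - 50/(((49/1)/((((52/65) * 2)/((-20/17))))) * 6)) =-201198/49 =-4106.08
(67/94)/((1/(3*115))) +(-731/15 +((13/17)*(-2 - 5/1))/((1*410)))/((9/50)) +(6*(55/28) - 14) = -167932609/6191451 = -27.12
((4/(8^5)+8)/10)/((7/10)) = 65537/57344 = 1.14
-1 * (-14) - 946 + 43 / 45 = -41897 / 45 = -931.04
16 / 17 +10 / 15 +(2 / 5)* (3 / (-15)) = 1948 / 1275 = 1.53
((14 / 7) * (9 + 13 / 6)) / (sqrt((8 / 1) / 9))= 67 * sqrt(2) / 4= 23.69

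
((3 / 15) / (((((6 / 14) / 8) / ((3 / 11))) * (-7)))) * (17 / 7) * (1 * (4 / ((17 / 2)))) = -0.17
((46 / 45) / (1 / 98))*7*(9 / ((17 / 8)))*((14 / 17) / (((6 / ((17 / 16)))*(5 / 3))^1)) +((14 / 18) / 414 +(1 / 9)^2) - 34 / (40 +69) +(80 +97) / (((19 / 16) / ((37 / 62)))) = 35433068104621 / 101665493550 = 348.53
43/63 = 0.68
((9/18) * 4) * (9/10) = 9/5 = 1.80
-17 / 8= -2.12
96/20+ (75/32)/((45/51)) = 1193/160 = 7.46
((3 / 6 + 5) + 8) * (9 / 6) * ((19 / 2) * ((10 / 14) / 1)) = 7695 / 56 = 137.41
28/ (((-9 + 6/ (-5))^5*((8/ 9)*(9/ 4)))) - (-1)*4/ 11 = 1379619754/ 3795277761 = 0.36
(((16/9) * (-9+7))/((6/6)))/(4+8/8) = -32/45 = -0.71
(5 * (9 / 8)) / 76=45 / 608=0.07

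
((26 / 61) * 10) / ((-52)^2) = 5 / 3172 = 0.00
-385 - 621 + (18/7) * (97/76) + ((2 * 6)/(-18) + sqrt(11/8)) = -800701/798 + sqrt(22)/4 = -1002.21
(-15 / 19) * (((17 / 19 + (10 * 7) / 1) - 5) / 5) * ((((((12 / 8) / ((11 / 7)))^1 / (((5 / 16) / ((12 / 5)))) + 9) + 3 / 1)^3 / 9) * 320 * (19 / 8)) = -501565871757312 / 79028125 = -6346675.59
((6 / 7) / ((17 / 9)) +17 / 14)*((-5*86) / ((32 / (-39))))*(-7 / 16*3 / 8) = -9986535 / 69632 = -143.42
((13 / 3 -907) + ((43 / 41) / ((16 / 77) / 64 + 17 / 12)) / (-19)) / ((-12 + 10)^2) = -691956295 / 3066144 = -225.68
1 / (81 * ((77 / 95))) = 95 / 6237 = 0.02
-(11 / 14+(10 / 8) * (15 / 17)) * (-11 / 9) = 9889 / 4284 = 2.31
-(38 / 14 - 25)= 156 / 7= 22.29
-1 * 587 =-587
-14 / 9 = -1.56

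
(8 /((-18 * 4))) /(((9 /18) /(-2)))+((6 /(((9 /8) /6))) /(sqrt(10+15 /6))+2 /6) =9.83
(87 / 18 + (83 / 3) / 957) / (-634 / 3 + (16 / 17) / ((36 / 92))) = -474623 / 20394308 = -0.02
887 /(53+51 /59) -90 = -233687 /3178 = -73.53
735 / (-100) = -147 / 20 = -7.35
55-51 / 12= 203 / 4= 50.75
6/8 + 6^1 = 27/4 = 6.75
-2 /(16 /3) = -3 /8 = -0.38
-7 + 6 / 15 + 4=-13 / 5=-2.60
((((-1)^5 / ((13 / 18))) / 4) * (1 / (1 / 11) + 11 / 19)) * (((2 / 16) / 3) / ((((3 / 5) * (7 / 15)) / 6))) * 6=-37125 / 1729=-21.47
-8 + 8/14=-52/7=-7.43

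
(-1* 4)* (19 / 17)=-76 / 17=-4.47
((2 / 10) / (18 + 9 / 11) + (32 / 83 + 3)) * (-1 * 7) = -2042236 / 85905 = -23.77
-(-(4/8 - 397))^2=-157212.25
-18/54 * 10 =-10/3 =-3.33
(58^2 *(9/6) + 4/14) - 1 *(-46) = 35646/7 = 5092.29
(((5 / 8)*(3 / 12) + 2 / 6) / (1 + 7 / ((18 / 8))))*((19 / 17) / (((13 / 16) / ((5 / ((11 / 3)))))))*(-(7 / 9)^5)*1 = -75043255 / 1180284534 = -0.06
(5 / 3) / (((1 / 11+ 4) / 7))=77 / 27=2.85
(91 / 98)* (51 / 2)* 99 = 65637 / 28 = 2344.18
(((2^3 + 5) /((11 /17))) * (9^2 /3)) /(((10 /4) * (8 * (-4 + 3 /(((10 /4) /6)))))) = 5967 /704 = 8.48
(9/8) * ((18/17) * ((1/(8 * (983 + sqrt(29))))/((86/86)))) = 79623/525645440 - 81 * sqrt(29)/525645440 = 0.00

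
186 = 186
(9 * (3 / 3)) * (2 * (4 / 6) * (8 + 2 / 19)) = 1848 / 19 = 97.26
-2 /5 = -0.40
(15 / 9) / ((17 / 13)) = 65 / 51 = 1.27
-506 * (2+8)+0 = -5060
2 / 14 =1 / 7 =0.14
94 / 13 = 7.23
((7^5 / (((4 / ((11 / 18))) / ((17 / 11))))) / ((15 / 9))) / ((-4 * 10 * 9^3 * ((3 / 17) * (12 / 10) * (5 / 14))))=-34000561 / 31492800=-1.08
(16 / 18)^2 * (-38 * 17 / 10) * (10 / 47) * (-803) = 33199232 / 3807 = 8720.58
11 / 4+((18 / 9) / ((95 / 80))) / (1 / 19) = 139 / 4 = 34.75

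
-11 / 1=-11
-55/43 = -1.28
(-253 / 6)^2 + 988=99577 / 36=2766.03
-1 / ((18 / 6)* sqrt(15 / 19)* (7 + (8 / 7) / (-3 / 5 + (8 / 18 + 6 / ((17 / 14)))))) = -25627* sqrt(285) / 8347905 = -0.05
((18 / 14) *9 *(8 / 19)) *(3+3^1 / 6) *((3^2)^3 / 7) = 236196 / 133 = 1775.91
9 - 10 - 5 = -6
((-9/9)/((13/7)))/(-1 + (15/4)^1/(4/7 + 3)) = -10.77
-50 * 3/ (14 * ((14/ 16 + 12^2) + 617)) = -120/ 8533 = -0.01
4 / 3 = 1.33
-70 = -70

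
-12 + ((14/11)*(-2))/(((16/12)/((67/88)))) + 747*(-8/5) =-5849883/4840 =-1208.65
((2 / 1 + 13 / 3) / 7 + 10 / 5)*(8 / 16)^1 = 61 / 42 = 1.45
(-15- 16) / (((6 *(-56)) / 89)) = 2759 / 336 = 8.21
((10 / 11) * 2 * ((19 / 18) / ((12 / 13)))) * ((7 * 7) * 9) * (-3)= -2750.68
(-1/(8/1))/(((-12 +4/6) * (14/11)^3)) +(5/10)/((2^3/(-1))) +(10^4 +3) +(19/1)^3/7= 8197210465/746368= 10982.80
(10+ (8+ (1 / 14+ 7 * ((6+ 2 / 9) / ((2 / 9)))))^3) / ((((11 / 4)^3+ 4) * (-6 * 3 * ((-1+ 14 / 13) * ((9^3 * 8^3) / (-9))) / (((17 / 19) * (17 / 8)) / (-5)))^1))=-9734864653709 / 4289232890880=-2.27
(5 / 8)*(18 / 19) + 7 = 577 / 76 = 7.59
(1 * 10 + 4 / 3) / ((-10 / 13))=-221 / 15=-14.73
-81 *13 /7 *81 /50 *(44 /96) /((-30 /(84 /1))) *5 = 312741 /200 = 1563.70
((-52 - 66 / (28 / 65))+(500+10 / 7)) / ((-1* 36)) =-4147 / 504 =-8.23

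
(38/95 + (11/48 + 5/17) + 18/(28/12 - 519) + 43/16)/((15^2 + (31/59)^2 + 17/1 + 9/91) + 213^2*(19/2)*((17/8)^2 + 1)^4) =1502304920378802176/167582701628155755368731125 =0.00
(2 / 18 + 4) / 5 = 37 / 45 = 0.82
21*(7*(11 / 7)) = 231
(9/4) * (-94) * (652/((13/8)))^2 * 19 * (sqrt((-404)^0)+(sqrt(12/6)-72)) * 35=271684918632960/169-3826548149760 * sqrt(2)/169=1575582025695.24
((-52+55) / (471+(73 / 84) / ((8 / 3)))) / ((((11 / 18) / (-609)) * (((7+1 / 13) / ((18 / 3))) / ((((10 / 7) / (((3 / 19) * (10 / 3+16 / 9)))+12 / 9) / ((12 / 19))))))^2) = 392217960707037738 / 3574917564097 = 109713.85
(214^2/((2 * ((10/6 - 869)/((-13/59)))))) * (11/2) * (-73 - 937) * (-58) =143861379090/76759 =1874195.59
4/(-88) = -1/22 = -0.05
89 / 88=1.01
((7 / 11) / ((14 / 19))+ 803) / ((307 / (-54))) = -477495 / 3377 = -141.40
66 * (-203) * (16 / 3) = -71456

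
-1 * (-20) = 20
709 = 709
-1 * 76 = -76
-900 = -900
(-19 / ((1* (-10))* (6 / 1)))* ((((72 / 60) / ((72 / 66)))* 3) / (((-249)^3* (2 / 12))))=-0.00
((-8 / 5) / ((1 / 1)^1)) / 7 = -8 / 35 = -0.23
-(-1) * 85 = 85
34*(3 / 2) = 51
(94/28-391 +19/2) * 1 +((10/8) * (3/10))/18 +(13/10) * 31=-567541/1680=-337.82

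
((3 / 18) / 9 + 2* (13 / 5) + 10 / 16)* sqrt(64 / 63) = 6311* sqrt(7) / 2835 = 5.89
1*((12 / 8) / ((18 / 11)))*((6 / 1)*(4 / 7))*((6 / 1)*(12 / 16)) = 99 / 7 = 14.14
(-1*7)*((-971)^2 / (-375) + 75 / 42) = 13190399 / 750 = 17587.20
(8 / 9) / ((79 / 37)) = 296 / 711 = 0.42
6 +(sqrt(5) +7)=sqrt(5) +13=15.24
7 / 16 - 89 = -1417 / 16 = -88.56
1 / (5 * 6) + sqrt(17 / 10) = 1 / 30 + sqrt(170) / 10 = 1.34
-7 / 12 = -0.58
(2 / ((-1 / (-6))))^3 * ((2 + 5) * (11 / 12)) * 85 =942480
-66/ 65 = -1.02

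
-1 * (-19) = 19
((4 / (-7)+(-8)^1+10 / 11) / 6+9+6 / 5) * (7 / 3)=20.82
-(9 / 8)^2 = -81 / 64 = -1.27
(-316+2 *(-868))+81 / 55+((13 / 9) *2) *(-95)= -1150861 / 495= -2324.97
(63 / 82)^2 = 3969 / 6724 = 0.59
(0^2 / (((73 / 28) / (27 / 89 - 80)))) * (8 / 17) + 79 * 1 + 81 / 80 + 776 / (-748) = 1181467 / 14960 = 78.98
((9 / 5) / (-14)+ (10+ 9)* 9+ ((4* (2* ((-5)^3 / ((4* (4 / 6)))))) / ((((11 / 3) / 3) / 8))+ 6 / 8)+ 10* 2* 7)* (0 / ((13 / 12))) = 0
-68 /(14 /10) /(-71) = 340 /497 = 0.68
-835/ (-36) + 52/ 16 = 238/ 9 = 26.44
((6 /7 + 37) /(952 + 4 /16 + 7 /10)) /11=5300 /1467543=0.00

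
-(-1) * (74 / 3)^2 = 5476 / 9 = 608.44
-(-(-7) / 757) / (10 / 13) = -91 / 7570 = -0.01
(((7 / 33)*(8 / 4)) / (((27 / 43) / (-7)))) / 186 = -2107 / 82863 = -0.03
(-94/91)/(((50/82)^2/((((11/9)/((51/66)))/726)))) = -158014/26105625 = -0.01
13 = 13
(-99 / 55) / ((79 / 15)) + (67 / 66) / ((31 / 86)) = 199978 / 80817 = 2.47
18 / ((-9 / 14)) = -28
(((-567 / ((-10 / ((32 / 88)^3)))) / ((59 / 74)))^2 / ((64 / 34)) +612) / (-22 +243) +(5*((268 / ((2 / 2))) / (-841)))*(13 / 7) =-1908138065493824 / 11798791618889275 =-0.16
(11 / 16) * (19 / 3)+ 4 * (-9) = -1519 / 48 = -31.65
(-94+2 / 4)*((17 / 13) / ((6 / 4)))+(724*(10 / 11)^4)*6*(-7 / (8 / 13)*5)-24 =-96415597715 / 570999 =-168854.23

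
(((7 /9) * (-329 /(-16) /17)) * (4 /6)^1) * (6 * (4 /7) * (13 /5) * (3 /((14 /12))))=1222 /85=14.38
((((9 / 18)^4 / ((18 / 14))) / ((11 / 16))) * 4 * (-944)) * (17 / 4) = -112336 / 99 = -1134.71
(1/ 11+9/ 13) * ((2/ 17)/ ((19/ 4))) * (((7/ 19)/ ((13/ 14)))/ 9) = 87808/ 102678147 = 0.00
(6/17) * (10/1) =60/17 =3.53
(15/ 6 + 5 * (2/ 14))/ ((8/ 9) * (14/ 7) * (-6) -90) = -135/ 4228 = -0.03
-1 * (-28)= 28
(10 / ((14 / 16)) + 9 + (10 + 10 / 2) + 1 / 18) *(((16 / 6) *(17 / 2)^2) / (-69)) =-1292119 / 13041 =-99.08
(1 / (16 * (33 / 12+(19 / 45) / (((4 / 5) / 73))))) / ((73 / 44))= 99 / 108478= 0.00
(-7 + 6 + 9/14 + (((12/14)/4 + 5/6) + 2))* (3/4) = 113/56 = 2.02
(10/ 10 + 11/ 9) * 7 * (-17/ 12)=-595/ 27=-22.04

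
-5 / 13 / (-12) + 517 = 80657 / 156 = 517.03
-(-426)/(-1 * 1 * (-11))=426/11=38.73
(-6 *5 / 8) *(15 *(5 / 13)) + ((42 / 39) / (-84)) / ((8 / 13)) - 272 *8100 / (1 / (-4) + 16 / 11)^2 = -1518496.27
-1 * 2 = -2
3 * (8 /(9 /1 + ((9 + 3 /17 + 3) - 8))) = 51 /28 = 1.82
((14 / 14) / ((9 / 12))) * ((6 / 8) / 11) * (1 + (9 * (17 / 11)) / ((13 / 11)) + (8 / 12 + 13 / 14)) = 1.31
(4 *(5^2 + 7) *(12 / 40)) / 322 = 96 / 805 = 0.12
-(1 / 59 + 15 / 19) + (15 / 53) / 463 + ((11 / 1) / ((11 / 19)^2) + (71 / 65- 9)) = 474099883294 / 19668376585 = 24.10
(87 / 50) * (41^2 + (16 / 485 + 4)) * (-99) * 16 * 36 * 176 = -356787597602304 / 12125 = -29425781245.55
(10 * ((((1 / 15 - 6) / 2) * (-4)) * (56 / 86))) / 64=623 / 516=1.21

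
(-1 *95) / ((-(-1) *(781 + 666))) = -95 / 1447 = -0.07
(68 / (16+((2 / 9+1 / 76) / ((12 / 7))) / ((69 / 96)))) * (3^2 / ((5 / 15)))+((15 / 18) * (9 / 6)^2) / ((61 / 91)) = 116.19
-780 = -780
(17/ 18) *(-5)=-85/ 18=-4.72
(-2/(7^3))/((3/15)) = -10/343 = -0.03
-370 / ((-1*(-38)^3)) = -185 / 27436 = -0.01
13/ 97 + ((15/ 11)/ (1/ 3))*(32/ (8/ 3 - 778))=-43211/ 1240921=-0.03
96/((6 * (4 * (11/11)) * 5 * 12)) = 1/15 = 0.07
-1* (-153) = 153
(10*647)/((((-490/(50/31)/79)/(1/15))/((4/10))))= -204452/4557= -44.87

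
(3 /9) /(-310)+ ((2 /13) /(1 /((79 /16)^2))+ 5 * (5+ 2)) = 29982833 /773760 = 38.75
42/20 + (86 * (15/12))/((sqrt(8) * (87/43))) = 21/10 + 9245 * sqrt(2)/696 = 20.89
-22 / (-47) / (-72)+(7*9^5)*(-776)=-320754168.01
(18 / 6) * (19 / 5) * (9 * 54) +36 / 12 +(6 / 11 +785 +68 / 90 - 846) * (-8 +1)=590168 / 99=5961.29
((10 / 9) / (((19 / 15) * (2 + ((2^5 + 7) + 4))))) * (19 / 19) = 10 / 513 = 0.02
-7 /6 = -1.17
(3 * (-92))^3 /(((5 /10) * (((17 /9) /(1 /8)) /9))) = -425747664 /17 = -25043980.24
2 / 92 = 0.02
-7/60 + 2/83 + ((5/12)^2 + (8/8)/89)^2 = -3980885153/68163690240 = -0.06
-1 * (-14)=14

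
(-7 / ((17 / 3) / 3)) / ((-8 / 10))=315 / 68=4.63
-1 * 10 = -10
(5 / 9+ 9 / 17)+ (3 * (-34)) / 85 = -88 / 765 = -0.12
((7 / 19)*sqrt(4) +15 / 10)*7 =595 / 38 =15.66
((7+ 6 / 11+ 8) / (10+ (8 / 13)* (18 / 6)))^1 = 2223 / 1694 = 1.31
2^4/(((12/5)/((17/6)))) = 170/9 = 18.89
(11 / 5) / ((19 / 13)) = 143 / 95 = 1.51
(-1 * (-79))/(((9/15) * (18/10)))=1975/27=73.15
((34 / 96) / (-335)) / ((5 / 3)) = -17 / 26800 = -0.00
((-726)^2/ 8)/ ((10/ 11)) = 1449459/ 20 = 72472.95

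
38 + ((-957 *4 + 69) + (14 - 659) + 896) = -3470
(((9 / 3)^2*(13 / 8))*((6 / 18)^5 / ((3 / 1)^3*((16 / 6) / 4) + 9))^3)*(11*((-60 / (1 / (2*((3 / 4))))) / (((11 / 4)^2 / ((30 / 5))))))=-520 / 12784876137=-0.00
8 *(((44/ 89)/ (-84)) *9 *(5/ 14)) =-660/ 4361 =-0.15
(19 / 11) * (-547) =-944.82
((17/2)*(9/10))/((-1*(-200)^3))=153/160000000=0.00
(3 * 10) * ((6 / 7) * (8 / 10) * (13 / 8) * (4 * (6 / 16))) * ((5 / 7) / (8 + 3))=1755 / 539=3.26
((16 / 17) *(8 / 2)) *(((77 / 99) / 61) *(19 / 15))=8512 / 139995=0.06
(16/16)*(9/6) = 3/2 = 1.50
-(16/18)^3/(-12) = 128/2187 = 0.06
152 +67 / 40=6147 / 40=153.68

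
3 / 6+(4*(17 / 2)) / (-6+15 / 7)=-449 / 54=-8.31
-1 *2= -2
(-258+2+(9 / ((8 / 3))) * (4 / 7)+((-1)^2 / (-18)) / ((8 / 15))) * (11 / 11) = -85403 / 336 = -254.18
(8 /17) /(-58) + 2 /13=934 /6409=0.15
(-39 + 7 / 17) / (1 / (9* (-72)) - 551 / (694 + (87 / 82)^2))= 1986871939200 / 40892901209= 48.59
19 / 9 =2.11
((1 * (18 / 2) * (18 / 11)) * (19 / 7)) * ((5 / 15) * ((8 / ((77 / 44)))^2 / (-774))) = -58368 / 162239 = -0.36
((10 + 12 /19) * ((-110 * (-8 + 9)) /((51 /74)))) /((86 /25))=-20553500 /41667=-493.28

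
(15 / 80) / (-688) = -3 / 11008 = -0.00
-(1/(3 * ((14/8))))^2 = -16/441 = -0.04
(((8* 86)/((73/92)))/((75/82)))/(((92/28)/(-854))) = -246396.24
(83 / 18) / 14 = 83 / 252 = 0.33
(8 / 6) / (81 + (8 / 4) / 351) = 468 / 28433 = 0.02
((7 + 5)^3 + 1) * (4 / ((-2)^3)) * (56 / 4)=-12103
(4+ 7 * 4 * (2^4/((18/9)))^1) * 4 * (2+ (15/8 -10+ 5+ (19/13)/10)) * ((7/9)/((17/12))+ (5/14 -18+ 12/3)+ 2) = 76603991/7735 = 9903.55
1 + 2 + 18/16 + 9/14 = 267/56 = 4.77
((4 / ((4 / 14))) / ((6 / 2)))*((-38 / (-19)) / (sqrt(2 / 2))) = 28 / 3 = 9.33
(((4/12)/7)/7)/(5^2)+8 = 29401/3675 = 8.00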